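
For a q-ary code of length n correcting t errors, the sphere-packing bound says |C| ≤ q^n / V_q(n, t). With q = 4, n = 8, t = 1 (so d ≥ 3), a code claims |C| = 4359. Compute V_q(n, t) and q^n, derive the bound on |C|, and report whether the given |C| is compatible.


V_q(n, t) = 25, q^n = 65536, Hamming bound = 2621, |C| = 4359 > bound (violated).

Step 1: Compute V_q(n, t) = Σ_{j=0}^1 C(n, j) (q−1)^j.
  j = 0: C(8,0)·(3)^0 = 1·1 = 1.
  j = 1: C(8,1)·(3)^1 = 8·3 = 24.
  V_q(n, t) = 1 + 24 = 25.
Step 2: q^n = 4^8 = 65536.
Step 3: Hamming bound ⌊q^n / V_q(n,t)⌋ = ⌊65536/25⌋ = 2621.
Step 4: Compare |C| = 4359 to 2621: violated.
The claimed |C| lies above the Hamming bound, so no 4-ary code of length 8 with d ≥ 3 can have 4359 codewords.


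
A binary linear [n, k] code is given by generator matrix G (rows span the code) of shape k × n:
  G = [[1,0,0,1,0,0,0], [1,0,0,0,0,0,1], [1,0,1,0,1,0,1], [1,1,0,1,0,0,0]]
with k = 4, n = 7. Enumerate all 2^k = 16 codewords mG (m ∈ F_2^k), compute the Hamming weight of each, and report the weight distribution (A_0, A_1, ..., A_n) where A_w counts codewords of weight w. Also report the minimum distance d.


Weight distribution: A_0 = 1, A_1 = 1, A_2 = 4, A_3 = 4, A_4 = 3, A_5 = 3. Minimum distance d = 1.

Enumerate all 2^4 = 16 messages m ∈ F_2^4.
For each, compute codeword c = mG in F_2^7, then tally its weight.
  m = 0000 → c = 0000000, weight = 0.
  m = 1000 → c = 1001000, weight = 2.
  m = 0100 → c = 1000001, weight = 2.
  m = 1100 → c = 0001001, weight = 2.
  m = 0010 → c = 1010101, weight = 4.
  m = 1010 → c = 0011101, weight = 4.
  m = 0110 → c = 0010100, weight = 2.
  m = 1110 → c = 1011100, weight = 4.
  m = 0001 → c = 1101000, weight = 3.
  m = 1001 → c = 0100000, weight = 1.
  m = 0101 → c = 0101001, weight = 3.
  m = 1101 → c = 1100001, weight = 3.
  m = 0011 → c = 0111101, weight = 5.
  m = 1011 → c = 1110101, weight = 5.
  m = 0111 → c = 1111100, weight = 5.
  m = 1111 → c = 0110100, weight = 3.
Tally weights:
  weight 0: 1 codewords.
  weight 1: 1 codewords.
  weight 2: 4 codewords.
  weight 3: 4 codewords.
  weight 4: 3 codewords.
  weight 5: 3 codewords.
Minimum distance d = smallest w > 0 with A_w > 0 = 1.
Sanity: Σ A_w = 16 = 2^4 = 16 ✓.


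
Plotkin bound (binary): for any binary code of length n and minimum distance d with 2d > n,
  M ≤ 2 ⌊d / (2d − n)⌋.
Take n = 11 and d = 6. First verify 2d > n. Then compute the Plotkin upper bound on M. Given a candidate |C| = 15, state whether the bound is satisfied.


Plotkin bound M ≤ 12; given |C| = 15 > bound (violated).

Check applicability: 2d = 12, n = 11.
2d − n = 1 > 0, so Plotkin applies.
Compute d/(2d−n) = 6/1 ≈ 6.0000.
⌊d/(2d−n)⌋ = 6.
Plotkin bound: M ≤ 2·6 = 12.
Given |C| = 15, check: VIOLATED.
This |C| is above the Plotkin bound, so no binary code with n = 11, d = 6 and 15 codewords exists.


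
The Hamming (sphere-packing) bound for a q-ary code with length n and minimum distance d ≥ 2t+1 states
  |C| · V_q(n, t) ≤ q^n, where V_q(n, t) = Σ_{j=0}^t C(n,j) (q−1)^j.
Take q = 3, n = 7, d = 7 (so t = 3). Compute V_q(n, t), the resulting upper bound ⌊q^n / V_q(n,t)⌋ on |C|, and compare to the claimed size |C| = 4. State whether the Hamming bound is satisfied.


V_q(n, t) = 379, q^n = 2187, Hamming bound = 5, |C| = 4 ≤ bound (satisfied).

Step 1: Compute V_q(n, t) = Σ_{j=0}^3 C(n, j) (q−1)^j.
  j = 0: C(7,0)·(2)^0 = 1·1 = 1.
  j = 1: C(7,1)·(2)^1 = 7·2 = 14.
  j = 2: C(7,2)·(2)^2 = 21·4 = 84.
  j = 3: C(7,3)·(2)^3 = 35·8 = 280.
  V_q(n, t) = 1 + 14 + 84 + 280 = 379.
Step 2: q^n = 3^7 = 2187.
Step 3: Hamming bound ⌊q^n / V_q(n,t)⌋ = ⌊2187/379⌋ = 5.
Step 4: Compare |C| = 4 to 5: satisfied.
The claimed |C| lies below the Hamming bound.


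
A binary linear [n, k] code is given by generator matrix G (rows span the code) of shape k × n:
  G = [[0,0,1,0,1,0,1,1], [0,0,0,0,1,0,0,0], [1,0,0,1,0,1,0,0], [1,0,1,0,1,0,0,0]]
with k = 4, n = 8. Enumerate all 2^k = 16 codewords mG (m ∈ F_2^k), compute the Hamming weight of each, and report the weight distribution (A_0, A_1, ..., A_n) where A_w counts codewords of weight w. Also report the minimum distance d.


Weight distribution: A_0 = 1, A_1 = 1, A_2 = 1, A_3 = 5, A_4 = 5, A_5 = 1, A_6 = 1, A_7 = 1. Minimum distance d = 1.

Enumerate all 2^4 = 16 messages m ∈ F_2^4.
For each, compute codeword c = mG in F_2^8, then tally its weight.
  m = 0000 → c = 00000000, weight = 0.
  m = 1000 → c = 00101011, weight = 4.
  m = 0100 → c = 00001000, weight = 1.
  m = 1100 → c = 00100011, weight = 3.
  m = 0010 → c = 10010100, weight = 3.
  m = 1010 → c = 10111111, weight = 7.
  m = 0110 → c = 10011100, weight = 4.
  m = 1110 → c = 10110111, weight = 6.
  m = 0001 → c = 10101000, weight = 3.
  m = 1001 → c = 10000011, weight = 3.
  m = 0101 → c = 10100000, weight = 2.
  m = 1101 → c = 10001011, weight = 4.
  m = 0011 → c = 00111100, weight = 4.
  m = 1011 → c = 00010111, weight = 4.
  m = 0111 → c = 00110100, weight = 3.
  m = 1111 → c = 00011111, weight = 5.
Tally weights:
  weight 0: 1 codewords.
  weight 1: 1 codewords.
  weight 2: 1 codewords.
  weight 3: 5 codewords.
  weight 4: 5 codewords.
  weight 5: 1 codewords.
  weight 6: 1 codewords.
  weight 7: 1 codewords.
Minimum distance d = smallest w > 0 with A_w > 0 = 1.
Sanity: Σ A_w = 16 = 2^4 = 16 ✓.


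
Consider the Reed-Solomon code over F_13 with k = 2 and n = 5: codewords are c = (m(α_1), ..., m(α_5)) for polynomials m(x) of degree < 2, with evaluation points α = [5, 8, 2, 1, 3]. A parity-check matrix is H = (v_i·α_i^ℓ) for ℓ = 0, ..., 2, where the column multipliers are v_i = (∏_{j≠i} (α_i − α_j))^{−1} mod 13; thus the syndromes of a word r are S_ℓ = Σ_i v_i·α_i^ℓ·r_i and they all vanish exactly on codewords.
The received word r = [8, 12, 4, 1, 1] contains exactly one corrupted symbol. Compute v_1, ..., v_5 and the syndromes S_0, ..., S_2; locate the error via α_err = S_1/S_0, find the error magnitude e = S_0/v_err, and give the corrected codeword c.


S = (5, 5, 5), error at position 4, error magnitude e = 7, c = [8, 12, 4, 7, 1].

Step 1: column multipliers v_i = (∏_{j≠i}(α_i − α_j))^{−1} mod 13.
  i = 1 (α = 5): (5−8)(5−2)(5−1)(5−3) = (−3)·3·4·2 = −72 ≡ 6, so v_1 = 6^{−1} = 11 (mod 13).
  i = 2 (α = 8): (8−5)(8−2)(8−1)(8−3) = 3·6·7·5 = 630 ≡ 6, so v_2 = 6^{−1} = 11 (mod 13).
  i = 3 (α = 2): (2−5)(2−8)(2−1)(2−3) = (−3)·(−6)·1·(−1) = −18 ≡ 8, so v_3 = 8^{−1} = 5 (mod 13).
  i = 4 (α = 1): (1−5)(1−8)(1−2)(1−3) = (−4)·(−7)·(−1)·(−2) = 56 ≡ 4, so v_4 = 4^{−1} = 10 (mod 13).
  i = 5 (α = 3): (3−5)(3−8)(3−2)(3−1) = (−2)·(−5)·1·2 = 20 ≡ 7, so v_5 = 7^{−1} = 2 (mod 13).
  v = [11, 11, 5, 10, 2].
Step 2: syndromes of r = [8, 12, 4, 1, 1] (all sums mod 13).
  S_0 = Σ v_i r_i = 11·8 + 11·12 + 5·4 + 10·1 + 2·1 = 252 ≡ 5.
  S_1 = Σ v_i α_i r_i = 11·5·8 + 11·8·12 + 5·2·4 + 10·1·1 + 2·3·1 = 1552 ≡ 5.
  α_i^2 mod 13 = [12, 12, 4, 1, 9].
  S_2 = Σ v_i α_i^2 r_i = 11·12·8 + 11·12·12 + 5·4·4 + 10·1·1 + 2·9·1 = 2748 ≡ 5.
  S = (5, 5, 5) ≠ 0, so r is not a codeword (an error is present).
Step 3: locate the error. For a single error e at position i, S_ℓ = v_i·e·α_i^ℓ, so α_err = S_1/S_0.
  S_0^{−1} = 5^{−1} = 8 (mod 13), so α_err = 5·8 = 40 ≡ 1 = α_4. Error position i = 4.
  Consistency check: S_2/S_1 = 5·8 = 40 ≡ 1 = α_err ✓ (single-error assumption holds).
Step 4: error magnitude e = S_0/v_4 = S_0·∏_{j≠4}(α_4 − α_j) = 5·4 = 20 ≡ 7 (mod 13).
Step 5: correct position 4: c_4 = r_4 − e = 1 − 7 ≡ 7 (mod 13). Hence c = [8, 12, 4, 7, 1].
  Check: interpolating c through the α_i gives m(x) = 10 + 10·x (degree < 2) with m(α_i) = c_i for every i, so c is indeed a codeword.


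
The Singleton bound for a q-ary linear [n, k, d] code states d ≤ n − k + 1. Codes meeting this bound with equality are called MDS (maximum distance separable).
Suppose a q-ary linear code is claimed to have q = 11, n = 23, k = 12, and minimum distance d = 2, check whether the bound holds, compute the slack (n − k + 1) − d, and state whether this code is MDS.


Singleton RHS = n − k + 1 = 12, slack = 10, bound satisfied, not MDS.

Singleton bound: d ≤ n − k + 1.
Here n = 23, k = 12, so n − k + 1 = 12.
Given d = 2, check d ≤ 12: YES.
Slack = (n − k + 1) − d = 10.
The code is NOT MDS (slack = 10 > 0).
Description: the claimed parameters are [23, 12, 2]_11; such a code would be non-MDS.


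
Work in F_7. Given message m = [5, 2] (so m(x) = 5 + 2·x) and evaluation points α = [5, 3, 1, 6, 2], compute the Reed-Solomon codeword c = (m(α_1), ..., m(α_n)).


c = [1, 4, 0, 3, 2]

Message polynomial: m(x) = 5 + 2·x (mod 7).
For each evaluation point α_i, compute m(α_i) mod 7:
  α_1 = 5: Horner steps 2 → 1, so m(5) = 1.
  α_2 = 3: Horner steps 2 → 4, so m(3) = 4.
  α_3 = 1: Horner steps 2 → 0, so m(1) = 0.
  α_4 = 6: Horner steps 2 → 3, so m(6) = 3.
  α_5 = 2: Horner steps 2 → 2, so m(2) = 2.
Codeword c = [1, 4, 0, 3, 2] ∈ F_7^5.


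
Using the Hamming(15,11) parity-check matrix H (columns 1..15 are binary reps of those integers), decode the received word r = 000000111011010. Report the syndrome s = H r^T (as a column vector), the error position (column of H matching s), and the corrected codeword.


s = (1, 1, 1, 1)^T, error position = 15, corrected codeword c = 000000111011011

Compute s = H r^T mod 2 one row at a time:
  s_1 = 1 + 1 + 0 + 1 + 1 + 0 + 1 + 0 = 5 ≡ 1 (mod 2).
  s_2 = 0 + 0 + 0 + 1 + 1 + 0 + 1 + 0 = 3 ≡ 1 (mod 2).
  s_3 = 0 + 0 + 0 + 1 + 0 + 1 + 1 + 0 = 3 ≡ 1 (mod 2).
  s_4 = 0 + 0 + 0 + 1 + 1 + 1 + 0 + 0 = 3 ≡ 1 (mod 2).
s = (1, 1, 1, 1)^T — this equals column 15 of H (binary 1111), so error is at position 15.
Correct: flip bit 15 of r = 000000111011010 to get c = 000000111011011.


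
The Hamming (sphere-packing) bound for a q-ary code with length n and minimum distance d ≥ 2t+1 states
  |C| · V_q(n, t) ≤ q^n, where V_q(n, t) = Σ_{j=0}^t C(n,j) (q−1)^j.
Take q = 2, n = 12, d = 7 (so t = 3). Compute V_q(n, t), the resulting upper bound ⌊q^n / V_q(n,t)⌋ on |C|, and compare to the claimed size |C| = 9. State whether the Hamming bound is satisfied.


V_q(n, t) = 299, q^n = 4096, Hamming bound = 13, |C| = 9 ≤ bound (satisfied).

Step 1: Compute V_q(n, t) = Σ_{j=0}^3 C(n, j) (q−1)^j.
  j = 0: C(12,0)·(1)^0 = 1·1 = 1.
  j = 1: C(12,1)·(1)^1 = 12·1 = 12.
  j = 2: C(12,2)·(1)^2 = 66·1 = 66.
  j = 3: C(12,3)·(1)^3 = 220·1 = 220.
  V_q(n, t) = 1 + 12 + 66 + 220 = 299.
Step 2: q^n = 2^12 = 4096.
Step 3: Hamming bound ⌊q^n / V_q(n,t)⌋ = ⌊4096/299⌋ = 13.
Step 4: Compare |C| = 9 to 13: satisfied.
The claimed |C| lies below the Hamming bound.


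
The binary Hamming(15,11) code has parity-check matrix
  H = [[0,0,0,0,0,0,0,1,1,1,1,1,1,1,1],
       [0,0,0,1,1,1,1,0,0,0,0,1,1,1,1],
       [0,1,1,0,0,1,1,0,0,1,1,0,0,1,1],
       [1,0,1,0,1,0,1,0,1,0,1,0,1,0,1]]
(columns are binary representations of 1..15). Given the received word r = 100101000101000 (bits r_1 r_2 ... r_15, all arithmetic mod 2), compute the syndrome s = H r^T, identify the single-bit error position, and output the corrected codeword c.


s = (0, 1, 0, 1)^T, error position = 5, corrected codeword c = 100111000101000

Compute s = H r^T mod 2 one row at a time:
  s_1 = 0 + 0 + 1 + 0 + 1 + 0 + 0 + 0 = 2 ≡ 0 (mod 2).
  s_2 = 1 + 0 + 1 + 0 + 1 + 0 + 0 + 0 = 3 ≡ 1 (mod 2).
  s_3 = 0 + 0 + 1 + 0 + 1 + 0 + 0 + 0 = 2 ≡ 0 (mod 2).
  s_4 = 1 + 0 + 0 + 0 + 0 + 0 + 0 + 0 = 1 ≡ 1 (mod 2).
s = (0, 1, 0, 1)^T — this equals column 5 of H (binary 0101), so error is at position 5.
Correct: flip bit 5 of r = 100101000101000 to get c = 100111000101000.


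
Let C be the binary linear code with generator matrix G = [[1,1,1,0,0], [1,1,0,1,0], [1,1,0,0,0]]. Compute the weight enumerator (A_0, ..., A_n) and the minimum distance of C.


Weight distribution: A_0 = 1, A_1 = 2, A_2 = 2, A_3 = 2, A_4 = 1. Minimum distance d = 1.

Enumerate all 2^3 = 8 messages m ∈ F_2^3.
For each, compute codeword c = mG in F_2^5, then tally its weight.
  m = 000 → c = 00000, weight = 0.
  m = 100 → c = 11100, weight = 3.
  m = 010 → c = 11010, weight = 3.
  m = 110 → c = 00110, weight = 2.
  m = 001 → c = 11000, weight = 2.
  m = 101 → c = 00100, weight = 1.
  m = 011 → c = 00010, weight = 1.
  m = 111 → c = 11110, weight = 4.
Tally weights:
  weight 0: 1 codewords.
  weight 1: 2 codewords.
  weight 2: 2 codewords.
  weight 3: 2 codewords.
  weight 4: 1 codewords.
Minimum distance d = smallest w > 0 with A_w > 0 = 1.
Sanity: Σ A_w = 8 = 2^3 = 8 ✓.


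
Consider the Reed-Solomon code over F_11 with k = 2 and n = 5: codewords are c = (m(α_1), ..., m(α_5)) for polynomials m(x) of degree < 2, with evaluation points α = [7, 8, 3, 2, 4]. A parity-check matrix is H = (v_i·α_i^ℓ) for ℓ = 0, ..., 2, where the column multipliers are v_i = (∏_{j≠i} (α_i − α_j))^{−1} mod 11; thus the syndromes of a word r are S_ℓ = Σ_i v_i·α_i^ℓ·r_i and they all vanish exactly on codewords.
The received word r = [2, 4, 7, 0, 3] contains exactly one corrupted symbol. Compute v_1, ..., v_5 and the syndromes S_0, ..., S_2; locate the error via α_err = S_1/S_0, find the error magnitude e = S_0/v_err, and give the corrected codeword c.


S = (5, 7, 1), error at position 2, error magnitude e = 6, c = [2, 9, 7, 0, 3].

Step 1: column multipliers v_i = (∏_{j≠i}(α_i − α_j))^{−1} mod 11.
  i = 1 (α = 7): (7−8)(7−3)(7−2)(7−4) = (−1)·4·5·3 = −60 ≡ 6, so v_1 = 6^{−1} = 2 (mod 11).
  i = 2 (α = 8): (8−7)(8−3)(8−2)(8−4) = 1·5·6·4 = 120 ≡ 10, so v_2 = 10^{−1} = 10 (mod 11).
  i = 3 (α = 3): (3−7)(3−8)(3−2)(3−4) = (−4)·(−5)·1·(−1) = −20 ≡ 2, so v_3 = 2^{−1} = 6 (mod 11).
  i = 4 (α = 2): (2−7)(2−8)(2−3)(2−4) = (−5)·(−6)·(−1)·(−2) = 60 ≡ 5, so v_4 = 5^{−1} = 9 (mod 11).
  i = 5 (α = 4): (4−7)(4−8)(4−3)(4−2) = (−3)·(−4)·1·2 = 24 ≡ 2, so v_5 = 2^{−1} = 6 (mod 11).
  v = [2, 10, 6, 9, 6].
Step 2: syndromes of r = [2, 4, 7, 0, 3] (all sums mod 11).
  S_0 = Σ v_i r_i = 2·2 + 10·4 + 6·7 + 9·0 + 6·3 = 104 ≡ 5.
  S_1 = Σ v_i α_i r_i = 2·7·2 + 10·8·4 + 6·3·7 + 9·2·0 + 6·4·3 = 546 ≡ 7.
  α_i^2 mod 11 = [5, 9, 9, 4, 5].
  S_2 = Σ v_i α_i^2 r_i = 2·5·2 + 10·9·4 + 6·9·7 + 9·4·0 + 6·5·3 = 848 ≡ 1.
  S = (5, 7, 1) ≠ 0, so r is not a codeword (an error is present).
Step 3: locate the error. For a single error e at position i, S_ℓ = v_i·e·α_i^ℓ, so α_err = S_1/S_0.
  S_0^{−1} = 5^{−1} = 9 (mod 11), so α_err = 7·9 = 63 ≡ 8 = α_2. Error position i = 2.
  Consistency check: S_2/S_1 = 1·8 = 8 ≡ 8 = α_err ✓ (single-error assumption holds).
Step 4: error magnitude e = S_0/v_2 = S_0·∏_{j≠2}(α_2 − α_j) = 5·10 = 50 ≡ 6 (mod 11).
Step 5: correct position 2: c_2 = r_2 − e = 4 − 6 ≡ 9 (mod 11). Hence c = [2, 9, 7, 0, 3].
  Check: interpolating c through the α_i gives m(x) = 8 + 7·x (degree < 2) with m(α_i) = c_i for every i, so c is indeed a codeword.


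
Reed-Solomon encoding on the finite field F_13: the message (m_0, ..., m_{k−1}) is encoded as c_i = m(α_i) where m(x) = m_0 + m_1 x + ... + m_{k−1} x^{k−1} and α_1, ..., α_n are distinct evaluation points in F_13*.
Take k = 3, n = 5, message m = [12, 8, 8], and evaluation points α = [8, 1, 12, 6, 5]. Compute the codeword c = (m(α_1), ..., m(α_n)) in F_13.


c = [3, 2, 12, 10, 5]

Message polynomial: m(x) = 12 + 8·x + 8·x^2 (mod 13).
For each evaluation point α_i, compute m(α_i) mod 13:
  α_1 = 8: Horner steps 8 → 7 → 3, so m(8) = 3.
  α_2 = 1: Horner steps 8 → 3 → 2, so m(1) = 2.
  α_3 = 12: Horner steps 8 → 0 → 12, so m(12) = 12.
  α_4 = 6: Horner steps 8 → 4 → 10, so m(6) = 10.
  α_5 = 5: Horner steps 8 → 9 → 5, so m(5) = 5.
Codeword c = [3, 2, 12, 10, 5] ∈ F_13^5.


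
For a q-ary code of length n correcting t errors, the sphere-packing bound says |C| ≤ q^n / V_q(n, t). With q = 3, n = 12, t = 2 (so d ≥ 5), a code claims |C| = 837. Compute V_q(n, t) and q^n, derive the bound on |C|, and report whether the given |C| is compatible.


V_q(n, t) = 289, q^n = 531441, Hamming bound = 1838, |C| = 837 ≤ bound (satisfied).

Step 1: Compute V_q(n, t) = Σ_{j=0}^2 C(n, j) (q−1)^j.
  j = 0: C(12,0)·(2)^0 = 1·1 = 1.
  j = 1: C(12,1)·(2)^1 = 12·2 = 24.
  j = 2: C(12,2)·(2)^2 = 66·4 = 264.
  V_q(n, t) = 1 + 24 + 264 = 289.
Step 2: q^n = 3^12 = 531441.
Step 3: Hamming bound ⌊q^n / V_q(n,t)⌋ = ⌊531441/289⌋ = 1838.
Step 4: Compare |C| = 837 to 1838: satisfied.
The claimed |C| lies below the Hamming bound.


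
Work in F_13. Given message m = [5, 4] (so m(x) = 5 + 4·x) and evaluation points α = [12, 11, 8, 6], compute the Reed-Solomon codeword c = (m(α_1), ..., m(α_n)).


c = [1, 10, 11, 3]

Message polynomial: m(x) = 5 + 4·x (mod 13).
For each evaluation point α_i, compute m(α_i) mod 13:
  α_1 = 12: Horner steps 4 → 1, so m(12) = 1.
  α_2 = 11: Horner steps 4 → 10, so m(11) = 10.
  α_3 = 8: Horner steps 4 → 11, so m(8) = 11.
  α_4 = 6: Horner steps 4 → 3, so m(6) = 3.
Codeword c = [1, 10, 11, 3] ∈ F_13^4.


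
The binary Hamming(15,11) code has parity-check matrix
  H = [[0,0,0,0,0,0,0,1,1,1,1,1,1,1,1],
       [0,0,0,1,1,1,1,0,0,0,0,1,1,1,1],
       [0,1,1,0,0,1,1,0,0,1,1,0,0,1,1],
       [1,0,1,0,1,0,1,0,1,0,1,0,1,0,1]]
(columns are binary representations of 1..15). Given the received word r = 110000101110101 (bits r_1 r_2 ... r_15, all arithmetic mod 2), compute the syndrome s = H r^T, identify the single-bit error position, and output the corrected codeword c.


s = (1, 1, 1, 0)^T, error position = 14, corrected codeword c = 110000101110111

Compute s = H r^T mod 2 one row at a time:
  s_1 = 0 + 1 + 1 + 1 + 0 + 1 + 0 + 1 = 5 ≡ 1 (mod 2).
  s_2 = 0 + 0 + 0 + 1 + 0 + 1 + 0 + 1 = 3 ≡ 1 (mod 2).
  s_3 = 1 + 0 + 0 + 1 + 1 + 1 + 0 + 1 = 5 ≡ 1 (mod 2).
  s_4 = 1 + 0 + 0 + 1 + 1 + 1 + 1 + 1 = 6 ≡ 0 (mod 2).
s = (1, 1, 1, 0)^T — this equals column 14 of H (binary 1110), so error is at position 14.
Correct: flip bit 14 of r = 110000101110101 to get c = 110000101110111.


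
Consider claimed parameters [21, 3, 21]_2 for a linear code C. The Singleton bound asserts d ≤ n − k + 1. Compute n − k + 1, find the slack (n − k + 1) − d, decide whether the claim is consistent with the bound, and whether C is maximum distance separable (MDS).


Singleton RHS = n − k + 1 = 19, slack = -2, bound violated (no such code; not MDS).

Singleton bound: d ≤ n − k + 1.
Here n = 21, k = 3, so n − k + 1 = 19.
Given d = 21, check d ≤ 19: NO.
Slack = (n − k + 1) − d = -2.
The slack is negative: d = 21 exceeds n − k + 1 = 19 by 2, so the Singleton bound is violated and no linear [21, 3, 21]_2 code can exist. In particular it is not MDS (MDS requires d = n − k + 1 exactly).
Description: the claimed parameters are [21, 3, 21]_2; such a code would be impossible (violates the Singleton bound).


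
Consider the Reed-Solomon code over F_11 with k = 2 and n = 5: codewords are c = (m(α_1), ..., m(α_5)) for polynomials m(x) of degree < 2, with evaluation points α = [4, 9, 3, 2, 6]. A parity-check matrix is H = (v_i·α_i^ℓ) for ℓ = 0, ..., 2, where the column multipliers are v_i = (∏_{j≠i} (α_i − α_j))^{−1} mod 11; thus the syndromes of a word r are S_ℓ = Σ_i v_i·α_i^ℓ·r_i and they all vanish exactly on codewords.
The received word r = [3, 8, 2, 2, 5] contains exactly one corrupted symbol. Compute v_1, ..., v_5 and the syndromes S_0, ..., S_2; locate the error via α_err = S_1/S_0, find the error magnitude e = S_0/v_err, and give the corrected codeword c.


S = (1, 2, 4), error at position 4, error magnitude e = 1, c = [3, 8, 2, 1, 5].

Step 1: column multipliers v_i = (∏_{j≠i}(α_i − α_j))^{−1} mod 11.
  i = 1 (α = 4): (4−9)(4−3)(4−2)(4−6) = (−5)·1·2·(−2) = 20 ≡ 9, so v_1 = 9^{−1} = 5 (mod 11).
  i = 2 (α = 9): (9−4)(9−3)(9−2)(9−6) = 5·6·7·3 = 630 ≡ 3, so v_2 = 3^{−1} = 4 (mod 11).
  i = 3 (α = 3): (3−4)(3−9)(3−2)(3−6) = (−1)·(−6)·1·(−3) = −18 ≡ 4, so v_3 = 4^{−1} = 3 (mod 11).
  i = 4 (α = 2): (2−4)(2−9)(2−3)(2−6) = (−2)·(−7)·(−1)·(−4) = 56 ≡ 1, so v_4 = 1^{−1} = 1 (mod 11).
  i = 5 (α = 6): (6−4)(6−9)(6−3)(6−2) = 2·(−3)·3·4 = −72 ≡ 5, so v_5 = 5^{−1} = 9 (mod 11).
  v = [5, 4, 3, 1, 9].
Step 2: syndromes of r = [3, 8, 2, 2, 5] (all sums mod 11).
  S_0 = Σ v_i r_i = 5·3 + 4·8 + 3·2 + 1·2 + 9·5 = 100 ≡ 1.
  S_1 = Σ v_i α_i r_i = 5·4·3 + 4·9·8 + 3·3·2 + 1·2·2 + 9·6·5 = 640 ≡ 2.
  α_i^2 mod 11 = [5, 4, 9, 4, 3].
  S_2 = Σ v_i α_i^2 r_i = 5·5·3 + 4·4·8 + 3·9·2 + 1·4·2 + 9·3·5 = 400 ≡ 4.
  S = (1, 2, 4) ≠ 0, so r is not a codeword (an error is present).
Step 3: locate the error. For a single error e at position i, S_ℓ = v_i·e·α_i^ℓ, so α_err = S_1/S_0.
  S_0^{−1} = 1^{−1} = 1 (mod 11), so α_err = 2·1 = 2 ≡ 2 = α_4. Error position i = 4.
  Consistency check: S_2/S_1 = 4·6 = 24 ≡ 2 = α_err ✓ (single-error assumption holds).
Step 4: error magnitude e = S_0/v_4 = S_0·∏_{j≠4}(α_4 − α_j) = 1·1 = 1 ≡ 1 (mod 11).
Step 5: correct position 4: c_4 = r_4 − e = 2 − 1 ≡ 1 (mod 11). Hence c = [3, 8, 2, 1, 5].
  Check: interpolating c through the α_i gives m(x) = 10 + 1·x (degree < 2) with m(α_i) = c_i for every i, so c is indeed a codeword.


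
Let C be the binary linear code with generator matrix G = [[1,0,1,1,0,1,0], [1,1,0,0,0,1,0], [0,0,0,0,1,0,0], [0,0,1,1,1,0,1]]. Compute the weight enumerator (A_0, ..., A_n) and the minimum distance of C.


Weight distribution: A_0 = 1, A_1 = 1, A_2 = 1, A_3 = 5, A_4 = 5, A_5 = 1, A_6 = 1, A_7 = 1. Minimum distance d = 1.

Enumerate all 2^4 = 16 messages m ∈ F_2^4.
For each, compute codeword c = mG in F_2^7, then tally its weight.
  m = 0000 → c = 0000000, weight = 0.
  m = 1000 → c = 1011010, weight = 4.
  m = 0100 → c = 1100010, weight = 3.
  m = 1100 → c = 0111000, weight = 3.
  m = 0010 → c = 0000100, weight = 1.
  m = 1010 → c = 1011110, weight = 5.
  m = 0110 → c = 1100110, weight = 4.
  m = 1110 → c = 0111100, weight = 4.
  m = 0001 → c = 0011101, weight = 4.
  m = 1001 → c = 1000111, weight = 4.
  m = 0101 → c = 1111111, weight = 7.
  m = 1101 → c = 0100101, weight = 3.
  m = 0011 → c = 0011001, weight = 3.
  m = 1011 → c = 1000011, weight = 3.
  m = 0111 → c = 1111011, weight = 6.
  m = 1111 → c = 0100001, weight = 2.
Tally weights:
  weight 0: 1 codewords.
  weight 1: 1 codewords.
  weight 2: 1 codewords.
  weight 3: 5 codewords.
  weight 4: 5 codewords.
  weight 5: 1 codewords.
  weight 6: 1 codewords.
  weight 7: 1 codewords.
Minimum distance d = smallest w > 0 with A_w > 0 = 1.
Sanity: Σ A_w = 16 = 2^4 = 16 ✓.


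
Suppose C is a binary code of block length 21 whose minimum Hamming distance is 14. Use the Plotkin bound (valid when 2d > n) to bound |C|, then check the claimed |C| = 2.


Plotkin bound M ≤ 4; given |C| = 2 ≤ bound (satisfied).

Check applicability: 2d = 28, n = 21.
2d − n = 7 > 0, so Plotkin applies.
Compute d/(2d−n) = 14/7 ≈ 2.0000.
⌊d/(2d−n)⌋ = 2.
Plotkin bound: M ≤ 2·2 = 4.
Given |C| = 2, check: satisfied.
This |C| is below the Plotkin bound.


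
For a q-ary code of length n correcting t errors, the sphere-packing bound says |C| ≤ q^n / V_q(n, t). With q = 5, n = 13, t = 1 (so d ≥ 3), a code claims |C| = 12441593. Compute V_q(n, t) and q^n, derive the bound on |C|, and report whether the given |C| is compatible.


V_q(n, t) = 53, q^n = 1220703125, Hamming bound = 23032134, |C| = 12441593 ≤ bound (satisfied).

Step 1: Compute V_q(n, t) = Σ_{j=0}^1 C(n, j) (q−1)^j.
  j = 0: C(13,0)·(4)^0 = 1·1 = 1.
  j = 1: C(13,1)·(4)^1 = 13·4 = 52.
  V_q(n, t) = 1 + 52 = 53.
Step 2: q^n = 5^13 = 1220703125.
Step 3: Hamming bound ⌊q^n / V_q(n,t)⌋ = ⌊1220703125/53⌋ = 23032134.
Step 4: Compare |C| = 12441593 to 23032134: satisfied.
The claimed |C| lies below the Hamming bound.


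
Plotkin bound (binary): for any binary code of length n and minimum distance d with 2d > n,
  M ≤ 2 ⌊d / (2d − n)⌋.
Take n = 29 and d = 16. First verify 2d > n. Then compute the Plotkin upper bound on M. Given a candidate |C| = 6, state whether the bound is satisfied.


Plotkin bound M ≤ 10; given |C| = 6 ≤ bound (satisfied).

Check applicability: 2d = 32, n = 29.
2d − n = 3 > 0, so Plotkin applies.
Compute d/(2d−n) = 16/3 ≈ 5.3333.
⌊d/(2d−n)⌋ = 5.
Plotkin bound: M ≤ 2·5 = 10.
Given |C| = 6, check: satisfied.
This |C| is below the Plotkin bound.


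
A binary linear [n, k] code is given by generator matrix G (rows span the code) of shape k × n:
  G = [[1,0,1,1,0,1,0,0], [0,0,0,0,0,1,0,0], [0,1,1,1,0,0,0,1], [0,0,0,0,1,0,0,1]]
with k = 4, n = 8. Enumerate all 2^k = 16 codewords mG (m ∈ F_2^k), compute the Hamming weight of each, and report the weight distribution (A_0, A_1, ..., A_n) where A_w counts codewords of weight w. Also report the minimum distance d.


Weight distribution: A_0 = 1, A_1 = 1, A_2 = 1, A_3 = 4, A_4 = 5, A_5 = 3, A_6 = 1. Minimum distance d = 1.

Enumerate all 2^4 = 16 messages m ∈ F_2^4.
For each, compute codeword c = mG in F_2^8, then tally its weight.
  m = 0000 → c = 00000000, weight = 0.
  m = 1000 → c = 10110100, weight = 4.
  m = 0100 → c = 00000100, weight = 1.
  m = 1100 → c = 10110000, weight = 3.
  m = 0010 → c = 01110001, weight = 4.
  m = 1010 → c = 11000101, weight = 4.
  m = 0110 → c = 01110101, weight = 5.
  m = 1110 → c = 11000001, weight = 3.
  m = 0001 → c = 00001001, weight = 2.
  m = 1001 → c = 10111101, weight = 6.
  m = 0101 → c = 00001101, weight = 3.
  m = 1101 → c = 10111001, weight = 5.
  m = 0011 → c = 01111000, weight = 4.
  m = 1011 → c = 11001100, weight = 4.
  m = 0111 → c = 01111100, weight = 5.
  m = 1111 → c = 11001000, weight = 3.
Tally weights:
  weight 0: 1 codewords.
  weight 1: 1 codewords.
  weight 2: 1 codewords.
  weight 3: 4 codewords.
  weight 4: 5 codewords.
  weight 5: 3 codewords.
  weight 6: 1 codewords.
Minimum distance d = smallest w > 0 with A_w > 0 = 1.
Sanity: Σ A_w = 16 = 2^4 = 16 ✓.


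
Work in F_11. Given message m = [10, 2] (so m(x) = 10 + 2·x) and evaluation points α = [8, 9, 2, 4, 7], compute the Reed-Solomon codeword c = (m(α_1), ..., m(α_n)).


c = [4, 6, 3, 7, 2]

Message polynomial: m(x) = 10 + 2·x (mod 11).
For each evaluation point α_i, compute m(α_i) mod 11:
  α_1 = 8: Horner steps 2 → 4, so m(8) = 4.
  α_2 = 9: Horner steps 2 → 6, so m(9) = 6.
  α_3 = 2: Horner steps 2 → 3, so m(2) = 3.
  α_4 = 4: Horner steps 2 → 7, so m(4) = 7.
  α_5 = 7: Horner steps 2 → 2, so m(7) = 2.
Codeword c = [4, 6, 3, 7, 2] ∈ F_11^5.


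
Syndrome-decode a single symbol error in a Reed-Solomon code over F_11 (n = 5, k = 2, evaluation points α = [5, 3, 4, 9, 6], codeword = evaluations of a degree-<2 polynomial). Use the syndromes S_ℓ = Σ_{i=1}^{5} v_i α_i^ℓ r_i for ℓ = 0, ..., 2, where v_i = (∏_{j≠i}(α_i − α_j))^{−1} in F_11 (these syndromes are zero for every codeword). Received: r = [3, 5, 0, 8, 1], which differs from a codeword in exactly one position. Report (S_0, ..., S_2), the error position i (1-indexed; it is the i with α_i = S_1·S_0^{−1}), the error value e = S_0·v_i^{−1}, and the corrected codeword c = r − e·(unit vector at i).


S = (1, 5, 3), error at position 1, error magnitude e = 8, c = [6, 5, 0, 8, 1].

Step 1: column multipliers v_i = (∏_{j≠i}(α_i − α_j))^{−1} mod 11.
  i = 1 (α = 5): (5−3)(5−4)(5−9)(5−6) = 2·1·(−4)·(−1) = 8 ≡ 8, so v_1 = 8^{−1} = 7 (mod 11).
  i = 2 (α = 3): (3−5)(3−4)(3−9)(3−6) = (−2)·(−1)·(−6)·(−3) = 36 ≡ 3, so v_2 = 3^{−1} = 4 (mod 11).
  i = 3 (α = 4): (4−5)(4−3)(4−9)(4−6) = (−1)·1·(−5)·(−2) = −10 ≡ 1, so v_3 = 1^{−1} = 1 (mod 11).
  i = 4 (α = 9): (9−5)(9−3)(9−4)(9−6) = 4·6·5·3 = 360 ≡ 8, so v_4 = 8^{−1} = 7 (mod 11).
  i = 5 (α = 6): (6−5)(6−3)(6−4)(6−9) = 1·3·2·(−3) = −18 ≡ 4, so v_5 = 4^{−1} = 3 (mod 11).
  v = [7, 4, 1, 7, 3].
Step 2: syndromes of r = [3, 5, 0, 8, 1] (all sums mod 11).
  S_0 = Σ v_i r_i = 7·3 + 4·5 + 1·0 + 7·8 + 3·1 = 100 ≡ 1.
  S_1 = Σ v_i α_i r_i = 7·5·3 + 4·3·5 + 1·4·0 + 7·9·8 + 3·6·1 = 687 ≡ 5.
  α_i^2 mod 11 = [3, 9, 5, 4, 3].
  S_2 = Σ v_i α_i^2 r_i = 7·3·3 + 4·9·5 + 1·5·0 + 7·4·8 + 3·3·1 = 476 ≡ 3.
  S = (1, 5, 3) ≠ 0, so r is not a codeword (an error is present).
Step 3: locate the error. For a single error e at position i, S_ℓ = v_i·e·α_i^ℓ, so α_err = S_1/S_0.
  S_0^{−1} = 1^{−1} = 1 (mod 11), so α_err = 5·1 = 5 ≡ 5 = α_1. Error position i = 1.
  Consistency check: S_2/S_1 = 3·9 = 27 ≡ 5 = α_err ✓ (single-error assumption holds).
Step 4: error magnitude e = S_0/v_1 = S_0·∏_{j≠1}(α_1 − α_j) = 1·8 = 8 ≡ 8 (mod 11).
Step 5: correct position 1: c_1 = r_1 − e = 3 − 8 ≡ 6 (mod 11). Hence c = [6, 5, 0, 8, 1].
  Check: interpolating c through the α_i gives m(x) = 9 + 6·x (degree < 2) with m(α_i) = c_i for every i, so c is indeed a codeword.


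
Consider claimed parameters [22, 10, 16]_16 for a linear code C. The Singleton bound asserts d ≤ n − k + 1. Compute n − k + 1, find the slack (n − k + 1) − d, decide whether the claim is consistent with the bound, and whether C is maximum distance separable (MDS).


Singleton RHS = n − k + 1 = 13, slack = -3, bound violated (no such code; not MDS).

Singleton bound: d ≤ n − k + 1.
Here n = 22, k = 10, so n − k + 1 = 13.
Given d = 16, check d ≤ 13: NO.
Slack = (n − k + 1) − d = -3.
The slack is negative: d = 16 exceeds n − k + 1 = 13 by 3, so the Singleton bound is violated and no linear [22, 10, 16]_16 code can exist. In particular it is not MDS (MDS requires d = n − k + 1 exactly).
Description: the claimed parameters are [22, 10, 16]_16; such a code would be impossible (violates the Singleton bound).


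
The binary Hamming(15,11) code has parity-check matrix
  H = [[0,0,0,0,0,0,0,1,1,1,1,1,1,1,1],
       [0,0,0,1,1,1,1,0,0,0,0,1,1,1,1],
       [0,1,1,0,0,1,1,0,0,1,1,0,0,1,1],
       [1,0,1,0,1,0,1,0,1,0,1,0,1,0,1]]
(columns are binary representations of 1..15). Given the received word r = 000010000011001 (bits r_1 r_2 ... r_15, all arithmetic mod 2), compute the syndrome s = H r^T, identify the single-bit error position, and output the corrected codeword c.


s = (1, 1, 0, 1)^T, error position = 13, corrected codeword c = 000010000011101

Compute s = H r^T mod 2 one row at a time:
  s_1 = 0 + 0 + 0 + 1 + 1 + 0 + 0 + 1 = 3 ≡ 1 (mod 2).
  s_2 = 0 + 1 + 0 + 0 + 1 + 0 + 0 + 1 = 3 ≡ 1 (mod 2).
  s_3 = 0 + 0 + 0 + 0 + 0 + 1 + 0 + 1 = 2 ≡ 0 (mod 2).
  s_4 = 0 + 0 + 1 + 0 + 0 + 1 + 0 + 1 = 3 ≡ 1 (mod 2).
s = (1, 1, 0, 1)^T — this equals column 13 of H (binary 1101), so error is at position 13.
Correct: flip bit 13 of r = 000010000011001 to get c = 000010000011101.


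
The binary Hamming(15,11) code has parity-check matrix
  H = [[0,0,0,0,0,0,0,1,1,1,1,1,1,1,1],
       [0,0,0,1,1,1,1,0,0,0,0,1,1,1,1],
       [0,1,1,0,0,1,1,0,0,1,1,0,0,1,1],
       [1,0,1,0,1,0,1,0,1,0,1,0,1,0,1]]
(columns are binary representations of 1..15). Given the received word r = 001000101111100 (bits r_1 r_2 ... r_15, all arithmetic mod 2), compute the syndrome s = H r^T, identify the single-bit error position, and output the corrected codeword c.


s = (1, 1, 0, 1)^T, error position = 13, corrected codeword c = 001000101111000

Compute s = H r^T mod 2 one row at a time:
  s_1 = 0 + 1 + 1 + 1 + 1 + 1 + 0 + 0 = 5 ≡ 1 (mod 2).
  s_2 = 0 + 0 + 0 + 1 + 1 + 1 + 0 + 0 = 3 ≡ 1 (mod 2).
  s_3 = 0 + 1 + 0 + 1 + 1 + 1 + 0 + 0 = 4 ≡ 0 (mod 2).
  s_4 = 0 + 1 + 0 + 1 + 1 + 1 + 1 + 0 = 5 ≡ 1 (mod 2).
s = (1, 1, 0, 1)^T — this equals column 13 of H (binary 1101), so error is at position 13.
Correct: flip bit 13 of r = 001000101111100 to get c = 001000101111000.


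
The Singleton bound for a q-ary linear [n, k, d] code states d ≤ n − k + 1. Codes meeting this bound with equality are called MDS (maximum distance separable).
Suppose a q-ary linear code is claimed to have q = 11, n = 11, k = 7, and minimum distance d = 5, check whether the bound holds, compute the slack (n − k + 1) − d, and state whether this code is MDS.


Singleton RHS = n − k + 1 = 5, slack = 0, bound satisfied, MDS.

Singleton bound: d ≤ n − k + 1.
Here n = 11, k = 7, so n − k + 1 = 5.
Given d = 5, check d ≤ 5: YES.
Slack = (n − k + 1) − d = 0.
The code is MDS (slack = 0).
Description: the claimed parameters are [11, 7, 5]_11; such a code would be MDS (meets Singleton bound).


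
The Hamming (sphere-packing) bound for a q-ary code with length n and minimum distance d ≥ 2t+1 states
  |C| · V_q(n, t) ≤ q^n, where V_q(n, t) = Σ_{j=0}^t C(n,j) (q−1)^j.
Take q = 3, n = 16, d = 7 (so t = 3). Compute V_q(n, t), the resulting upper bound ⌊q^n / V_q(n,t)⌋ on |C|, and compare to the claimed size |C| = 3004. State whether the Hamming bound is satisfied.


V_q(n, t) = 4993, q^n = 43046721, Hamming bound = 8621, |C| = 3004 ≤ bound (satisfied).

Step 1: Compute V_q(n, t) = Σ_{j=0}^3 C(n, j) (q−1)^j.
  j = 0: C(16,0)·(2)^0 = 1·1 = 1.
  j = 1: C(16,1)·(2)^1 = 16·2 = 32.
  j = 2: C(16,2)·(2)^2 = 120·4 = 480.
  j = 3: C(16,3)·(2)^3 = 560·8 = 4480.
  V_q(n, t) = 1 + 32 + 480 + 4480 = 4993.
Step 2: q^n = 3^16 = 43046721.
Step 3: Hamming bound ⌊q^n / V_q(n,t)⌋ = ⌊43046721/4993⌋ = 8621.
Step 4: Compare |C| = 3004 to 8621: satisfied.
The claimed |C| lies below the Hamming bound.


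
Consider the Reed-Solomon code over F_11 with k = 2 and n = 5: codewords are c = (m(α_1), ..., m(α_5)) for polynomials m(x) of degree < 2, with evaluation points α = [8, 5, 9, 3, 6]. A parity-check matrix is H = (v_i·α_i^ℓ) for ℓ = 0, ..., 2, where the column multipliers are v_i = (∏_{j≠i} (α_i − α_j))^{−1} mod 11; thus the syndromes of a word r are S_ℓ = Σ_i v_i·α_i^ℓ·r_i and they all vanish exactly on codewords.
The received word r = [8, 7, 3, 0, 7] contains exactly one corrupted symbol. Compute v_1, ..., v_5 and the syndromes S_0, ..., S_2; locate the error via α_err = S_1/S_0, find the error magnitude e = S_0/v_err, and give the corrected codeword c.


S = (8, 7, 2), error at position 2, error magnitude e = 6, c = [8, 1, 3, 0, 7].

Step 1: column multipliers v_i = (∏_{j≠i}(α_i − α_j))^{−1} mod 11.
  i = 1 (α = 8): (8−5)(8−9)(8−3)(8−6) = 3·(−1)·5·2 = −30 ≡ 3, so v_1 = 3^{−1} = 4 (mod 11).
  i = 2 (α = 5): (5−8)(5−9)(5−3)(5−6) = (−3)·(−4)·2·(−1) = −24 ≡ 9, so v_2 = 9^{−1} = 5 (mod 11).
  i = 3 (α = 9): (9−8)(9−5)(9−3)(9−6) = 1·4·6·3 = 72 ≡ 6, so v_3 = 6^{−1} = 2 (mod 11).
  i = 4 (α = 3): (3−8)(3−5)(3−9)(3−6) = (−5)·(−2)·(−6)·(−3) = 180 ≡ 4, so v_4 = 4^{−1} = 3 (mod 11).
  i = 5 (α = 6): (6−8)(6−5)(6−9)(6−3) = (−2)·1·(−3)·3 = 18 ≡ 7, so v_5 = 7^{−1} = 8 (mod 11).
  v = [4, 5, 2, 3, 8].
Step 2: syndromes of r = [8, 7, 3, 0, 7] (all sums mod 11).
  S_0 = Σ v_i r_i = 4·8 + 5·7 + 2·3 + 3·0 + 8·7 = 129 ≡ 8.
  S_1 = Σ v_i α_i r_i = 4·8·8 + 5·5·7 + 2·9·3 + 3·3·0 + 8·6·7 = 821 ≡ 7.
  α_i^2 mod 11 = [9, 3, 4, 9, 3].
  S_2 = Σ v_i α_i^2 r_i = 4·9·8 + 5·3·7 + 2·4·3 + 3·9·0 + 8·3·7 = 585 ≡ 2.
  S = (8, 7, 2) ≠ 0, so r is not a codeword (an error is present).
Step 3: locate the error. For a single error e at position i, S_ℓ = v_i·e·α_i^ℓ, so α_err = S_1/S_0.
  S_0^{−1} = 8^{−1} = 7 (mod 11), so α_err = 7·7 = 49 ≡ 5 = α_2. Error position i = 2.
  Consistency check: S_2/S_1 = 2·8 = 16 ≡ 5 = α_err ✓ (single-error assumption holds).
Step 4: error magnitude e = S_0/v_2 = S_0·∏_{j≠2}(α_2 − α_j) = 8·9 = 72 ≡ 6 (mod 11).
Step 5: correct position 2: c_2 = r_2 − e = 7 − 6 ≡ 1 (mod 11). Hence c = [8, 1, 3, 0, 7].
  Check: interpolating c through the α_i gives m(x) = 4 + 6·x (degree < 2) with m(α_i) = c_i for every i, so c is indeed a codeword.


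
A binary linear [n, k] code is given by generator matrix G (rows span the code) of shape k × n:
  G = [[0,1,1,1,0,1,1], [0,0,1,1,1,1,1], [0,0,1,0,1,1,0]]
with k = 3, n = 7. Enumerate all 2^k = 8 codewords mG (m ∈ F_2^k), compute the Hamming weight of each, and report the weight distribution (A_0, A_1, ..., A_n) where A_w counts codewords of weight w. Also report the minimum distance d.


Weight distribution: A_0 = 1, A_2 = 2, A_3 = 2, A_4 = 1, A_5 = 2. Minimum distance d = 2.

Enumerate all 2^3 = 8 messages m ∈ F_2^3.
For each, compute codeword c = mG in F_2^7, then tally its weight.
  m = 000 → c = 0000000, weight = 0.
  m = 100 → c = 0111011, weight = 5.
  m = 010 → c = 0011111, weight = 5.
  m = 110 → c = 0100100, weight = 2.
  m = 001 → c = 0010110, weight = 3.
  m = 101 → c = 0101101, weight = 4.
  m = 011 → c = 0001001, weight = 2.
  m = 111 → c = 0110010, weight = 3.
Tally weights:
  weight 0: 1 codewords.
  weight 2: 2 codewords.
  weight 3: 2 codewords.
  weight 4: 1 codewords.
  weight 5: 2 codewords.
Minimum distance d = smallest w > 0 with A_w > 0 = 2.
Sanity: Σ A_w = 8 = 2^3 = 8 ✓.


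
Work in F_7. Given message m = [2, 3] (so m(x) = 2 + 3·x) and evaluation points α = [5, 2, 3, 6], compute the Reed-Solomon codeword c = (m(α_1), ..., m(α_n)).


c = [3, 1, 4, 6]

Message polynomial: m(x) = 2 + 3·x (mod 7).
For each evaluation point α_i, compute m(α_i) mod 7:
  α_1 = 5: Horner steps 3 → 3, so m(5) = 3.
  α_2 = 2: Horner steps 3 → 1, so m(2) = 1.
  α_3 = 3: Horner steps 3 → 4, so m(3) = 4.
  α_4 = 6: Horner steps 3 → 6, so m(6) = 6.
Codeword c = [3, 1, 4, 6] ∈ F_7^4.


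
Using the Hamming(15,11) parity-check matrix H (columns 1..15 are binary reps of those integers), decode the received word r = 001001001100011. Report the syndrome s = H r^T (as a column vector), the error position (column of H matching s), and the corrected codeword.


s = (0, 1, 1, 1)^T, error position = 7, corrected codeword c = 001001101100011

Compute s = H r^T mod 2 one row at a time:
  s_1 = 0 + 1 + 1 + 0 + 0 + 0 + 1 + 1 = 4 ≡ 0 (mod 2).
  s_2 = 0 + 0 + 1 + 0 + 0 + 0 + 1 + 1 = 3 ≡ 1 (mod 2).
  s_3 = 0 + 1 + 1 + 0 + 1 + 0 + 1 + 1 = 5 ≡ 1 (mod 2).
  s_4 = 0 + 1 + 0 + 0 + 1 + 0 + 0 + 1 = 3 ≡ 1 (mod 2).
s = (0, 1, 1, 1)^T — this equals column 7 of H (binary 0111), so error is at position 7.
Correct: flip bit 7 of r = 001001001100011 to get c = 001001101100011.


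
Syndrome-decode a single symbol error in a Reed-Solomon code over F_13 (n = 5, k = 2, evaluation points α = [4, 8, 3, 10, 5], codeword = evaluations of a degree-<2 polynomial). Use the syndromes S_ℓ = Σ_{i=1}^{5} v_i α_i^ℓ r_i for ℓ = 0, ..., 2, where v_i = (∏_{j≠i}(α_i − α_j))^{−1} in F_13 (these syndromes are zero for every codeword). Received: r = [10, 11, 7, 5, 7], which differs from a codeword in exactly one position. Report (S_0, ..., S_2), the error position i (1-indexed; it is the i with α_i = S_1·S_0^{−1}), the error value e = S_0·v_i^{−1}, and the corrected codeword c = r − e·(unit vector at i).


S = (4, 12, 10), error at position 3, error magnitude e = 7, c = [10, 11, 0, 5, 7].

Step 1: column multipliers v_i = (∏_{j≠i}(α_i − α_j))^{−1} mod 13.
  i = 1 (α = 4): (4−8)(4−3)(4−10)(4−5) = (−4)·1·(−6)·(−1) = −24 ≡ 2, so v_1 = 2^{−1} = 7 (mod 13).
  i = 2 (α = 8): (8−4)(8−3)(8−10)(8−5) = 4·5·(−2)·3 = −120 ≡ 10, so v_2 = 10^{−1} = 4 (mod 13).
  i = 3 (α = 3): (3−4)(3−8)(3−10)(3−5) = (−1)·(−5)·(−7)·(−2) = 70 ≡ 5, so v_3 = 5^{−1} = 8 (mod 13).
  i = 4 (α = 10): (10−4)(10−8)(10−3)(10−5) = 6·2·7·5 = 420 ≡ 4, so v_4 = 4^{−1} = 10 (mod 13).
  i = 5 (α = 5): (5−4)(5−8)(5−3)(5−10) = 1·(−3)·2·(−5) = 30 ≡ 4, so v_5 = 4^{−1} = 10 (mod 13).
  v = [7, 4, 8, 10, 10].
Step 2: syndromes of r = [10, 11, 7, 5, 7] (all sums mod 13).
  S_0 = Σ v_i r_i = 7·10 + 4·11 + 8·7 + 10·5 + 10·7 = 290 ≡ 4.
  S_1 = Σ v_i α_i r_i = 7·4·10 + 4·8·11 + 8·3·7 + 10·10·5 + 10·5·7 = 1650 ≡ 12.
  α_i^2 mod 13 = [3, 12, 9, 9, 12].
  S_2 = Σ v_i α_i^2 r_i = 7·3·10 + 4·12·11 + 8·9·7 + 10·9·5 + 10·12·7 = 2532 ≡ 10.
  S = (4, 12, 10) ≠ 0, so r is not a codeword (an error is present).
Step 3: locate the error. For a single error e at position i, S_ℓ = v_i·e·α_i^ℓ, so α_err = S_1/S_0.
  S_0^{−1} = 4^{−1} = 10 (mod 13), so α_err = 12·10 = 120 ≡ 3 = α_3. Error position i = 3.
  Consistency check: S_2/S_1 = 10·12 = 120 ≡ 3 = α_err ✓ (single-error assumption holds).
Step 4: error magnitude e = S_0/v_3 = S_0·∏_{j≠3}(α_3 − α_j) = 4·5 = 20 ≡ 7 (mod 13).
Step 5: correct position 3: c_3 = r_3 − e = 7 − 7 ≡ 0 (mod 13). Hence c = [10, 11, 0, 5, 7].
  Check: interpolating c through the α_i gives m(x) = 9 + 10·x (degree < 2) with m(α_i) = c_i for every i, so c is indeed a codeword.
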